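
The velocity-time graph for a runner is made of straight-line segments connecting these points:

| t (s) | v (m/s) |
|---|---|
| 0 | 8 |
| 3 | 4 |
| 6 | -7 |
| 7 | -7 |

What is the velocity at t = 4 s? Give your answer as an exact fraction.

1/3 m/s

On 3–6 s the graph is linear from 4 to -7 m/s: v(4) = 4 + (-7 − 4)·(4 − 3)/(6 − 3) = 1/3 m/s.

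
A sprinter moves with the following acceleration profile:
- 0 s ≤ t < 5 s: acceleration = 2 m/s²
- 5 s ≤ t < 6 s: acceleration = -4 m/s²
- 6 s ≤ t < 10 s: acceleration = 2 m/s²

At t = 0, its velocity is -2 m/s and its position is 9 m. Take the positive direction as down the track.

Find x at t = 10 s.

On each constant-a segment, Δv = aΔt and Δx = v₀Δt + ½aΔt²; chain segment to segment.
0–5 s: v starts -2 m/s; Δx = -2·5 + ½·2·5² = 15 m; v ends 8 m/s.
5–6 s: v starts 8 m/s; Δx = 8·1 + ½·-4·1² = 6 m; v ends 4 m/s.
6–10 s: v starts 4 m/s; Δx = 4·4 + ½·2·4² = 32 m; v ends 12 m/s.
x(10) = 9 + Σ Δx = 62 m.

62 m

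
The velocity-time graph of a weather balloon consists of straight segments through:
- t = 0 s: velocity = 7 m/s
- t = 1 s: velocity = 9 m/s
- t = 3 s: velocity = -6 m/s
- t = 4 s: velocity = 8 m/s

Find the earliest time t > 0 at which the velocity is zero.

v changes sign on 1–3 s (from 9 to -6); the graph is linear there, so v = 0 at t = 1 + (-9)·(3 − 1)/(-6 − 9) = 2.2 s.

t = 2.2 s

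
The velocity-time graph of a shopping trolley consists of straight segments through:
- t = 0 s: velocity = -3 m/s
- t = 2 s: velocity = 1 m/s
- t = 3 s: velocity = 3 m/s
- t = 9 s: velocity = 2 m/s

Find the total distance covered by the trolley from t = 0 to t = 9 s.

19.5 m

Distance (not displacement) is the total path length: add the absolute areas under v-t.
0–2 s: v = 0 at t = 1.5 s; triangle areas 2.25 + 0.25 = 2.5 m
2–3 s: |½(1 + 3)(1)| = 2 m
3–9 s: |½(3 + 2)(6)| = 15 m
Total distance = 19.5 m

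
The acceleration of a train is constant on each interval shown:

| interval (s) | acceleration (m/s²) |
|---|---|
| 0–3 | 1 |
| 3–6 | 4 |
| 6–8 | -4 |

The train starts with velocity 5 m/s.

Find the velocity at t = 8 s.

12 m/s

Δv equals the area under the a-t graph; then v = v₀ + Δv.
0–3 s: 1 × 3 = 3 m/s
3–6 s: 4 × 3 = 12 m/s
6–8 s: -4 × 2 = -8 m/s
Δv = 7 m/s, so v(8) = 5 + (7) = 12 m/s.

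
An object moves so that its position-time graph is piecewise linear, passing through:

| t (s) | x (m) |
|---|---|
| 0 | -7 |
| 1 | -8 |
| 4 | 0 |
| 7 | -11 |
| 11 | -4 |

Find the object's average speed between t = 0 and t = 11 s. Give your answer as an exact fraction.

Average speed = (total path length)/(elapsed time); on a piecewise-linear x-t graph the path length is Σ|Δx|.
0–1 s: |Δx| = |-8 − -7| = 1 m
1–4 s: |Δx| = |0 − -8| = 8 m
4–7 s: |Δx| = |-11 − 0| = 11 m
7–11 s: |Δx| = |-4 − -11| = 7 m
Total path = 27 m; average speed = 27/11 = 27/11 m/s.

27/11 m/s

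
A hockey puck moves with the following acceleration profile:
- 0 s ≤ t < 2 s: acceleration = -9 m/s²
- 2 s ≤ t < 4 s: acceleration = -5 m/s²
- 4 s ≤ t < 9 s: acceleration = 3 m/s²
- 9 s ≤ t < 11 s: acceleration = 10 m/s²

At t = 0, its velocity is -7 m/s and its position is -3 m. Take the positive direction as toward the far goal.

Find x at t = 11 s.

-252.5 m

On each constant-a segment, Δv = aΔt and Δx = v₀Δt + ½aΔt²; chain segment to segment.
0–2 s: v starts -7 m/s; Δx = -7·2 + ½·-9·2² = -32 m; v ends -25 m/s.
2–4 s: v starts -25 m/s; Δx = -25·2 + ½·-5·2² = -60 m; v ends -35 m/s.
4–9 s: v starts -35 m/s; Δx = -35·5 + ½·3·5² = -137.5 m; v ends -20 m/s.
9–11 s: v starts -20 m/s; Δx = -20·2 + ½·10·2² = -20 m; v ends 0 m/s.
x(11) = -3 + Σ Δx = -252.5 m.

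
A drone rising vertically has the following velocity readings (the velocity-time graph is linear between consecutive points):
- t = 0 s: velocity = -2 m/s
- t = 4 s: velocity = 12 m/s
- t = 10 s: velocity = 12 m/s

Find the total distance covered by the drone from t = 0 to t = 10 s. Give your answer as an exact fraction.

Distance (not displacement) is the total path length: add the absolute areas under v-t.
0–4 s: v = 0 at t = 4/7 s; triangle areas 4/7 + 144/7 = 148/7 m
4–10 s: |12| × 6 = 72 m
Total distance = 652/7 m

652/7 m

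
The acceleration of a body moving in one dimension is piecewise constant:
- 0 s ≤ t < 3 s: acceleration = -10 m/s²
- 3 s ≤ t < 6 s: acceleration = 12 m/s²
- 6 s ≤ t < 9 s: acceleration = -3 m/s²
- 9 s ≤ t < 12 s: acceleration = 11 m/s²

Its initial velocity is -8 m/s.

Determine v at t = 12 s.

22 m/s

Δv equals the area under the a-t graph; then v = v₀ + Δv.
0–3 s: -10 × 3 = -30 m/s
3–6 s: 12 × 3 = 36 m/s
6–9 s: -3 × 3 = -9 m/s
9–12 s: 11 × 3 = 33 m/s
Δv = 30 m/s, so v(12) = -8 + (30) = 22 m/s.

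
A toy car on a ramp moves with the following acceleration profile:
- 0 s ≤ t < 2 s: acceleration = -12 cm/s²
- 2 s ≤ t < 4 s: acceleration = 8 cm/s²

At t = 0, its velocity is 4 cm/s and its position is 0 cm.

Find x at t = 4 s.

On each constant-a segment, Δv = aΔt and Δx = v₀Δt + ½aΔt²; chain segment to segment.
0–2 s: v starts 4 cm/s; Δx = 4·2 + ½·-12·2² = -16 cm; v ends -20 cm/s.
2–4 s: v starts -20 cm/s; Δx = -20·2 + ½·8·2² = -24 cm; v ends -4 cm/s.
x(4) = 0 + Σ Δx = -40 cm.

-40 cm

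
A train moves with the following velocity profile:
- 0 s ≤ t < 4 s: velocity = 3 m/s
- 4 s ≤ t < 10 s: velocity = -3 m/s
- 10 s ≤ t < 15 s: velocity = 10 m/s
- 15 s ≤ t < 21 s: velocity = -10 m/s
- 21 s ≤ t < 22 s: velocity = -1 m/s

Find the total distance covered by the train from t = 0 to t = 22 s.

Total distance travelled is ∫|v| dt — sum the magnitudes of each area piece.
0–4 s: |3| × 4 = 12 m
4–10 s: |-3| × 6 = 18 m
10–15 s: |10| × 5 = 50 m
15–21 s: |-10| × 6 = 60 m
21–22 s: |-1| × 1 = 1 m
Total distance = 141 m

141 m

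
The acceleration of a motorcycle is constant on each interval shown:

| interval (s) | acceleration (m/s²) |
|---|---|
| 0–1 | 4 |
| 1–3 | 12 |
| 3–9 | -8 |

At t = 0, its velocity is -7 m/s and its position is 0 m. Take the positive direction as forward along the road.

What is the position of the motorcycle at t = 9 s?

-5 m

On each constant-a segment, Δv = aΔt and Δx = v₀Δt + ½aΔt²; chain segment to segment.
0–1 s: v starts -7 m/s; Δx = -7·1 + ½·4·1² = -5 m; v ends -3 m/s.
1–3 s: v starts -3 m/s; Δx = -3·2 + ½·12·2² = 18 m; v ends 21 m/s.
3–9 s: v starts 21 m/s; Δx = 21·6 + ½·-8·6² = -18 m; v ends -27 m/s.
x(9) = 0 + Σ Δx = -5 m.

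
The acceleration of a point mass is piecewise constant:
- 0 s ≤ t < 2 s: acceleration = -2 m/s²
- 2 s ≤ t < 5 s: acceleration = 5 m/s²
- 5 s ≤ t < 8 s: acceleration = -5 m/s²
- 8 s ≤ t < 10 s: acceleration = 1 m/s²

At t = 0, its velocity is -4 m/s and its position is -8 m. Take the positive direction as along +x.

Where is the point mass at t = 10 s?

-37 m

On each constant-a segment, Δv = aΔt and Δx = v₀Δt + ½aΔt²; chain segment to segment.
0–2 s: v starts -4 m/s; Δx = -4·2 + ½·-2·2² = -12 m; v ends -8 m/s.
2–5 s: v starts -8 m/s; Δx = -8·3 + ½·5·3² = -1.5 m; v ends 7 m/s.
5–8 s: v starts 7 m/s; Δx = 7·3 + ½·-5·3² = -1.5 m; v ends -8 m/s.
8–10 s: v starts -8 m/s; Δx = -8·2 + ½·1·2² = -14 m; v ends -6 m/s.
x(10) = -8 + Σ Δx = -37 m.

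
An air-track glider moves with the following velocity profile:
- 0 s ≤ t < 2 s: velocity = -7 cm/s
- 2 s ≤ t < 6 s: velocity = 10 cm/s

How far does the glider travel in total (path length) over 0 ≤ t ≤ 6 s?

54 cm

Total distance travelled is ∫|v| dt — sum the magnitudes of each area piece.
0–2 s: |-7| × 2 = 14 cm
2–6 s: |10| × 4 = 40 cm
Total distance = 54 cm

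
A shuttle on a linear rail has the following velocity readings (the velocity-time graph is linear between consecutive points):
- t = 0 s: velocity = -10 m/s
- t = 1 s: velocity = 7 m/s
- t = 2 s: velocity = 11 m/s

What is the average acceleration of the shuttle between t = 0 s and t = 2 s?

10.5 m/s²

Average acceleration = Δv/Δt = (11 − -10)/(2 − 0) = 10.5 m/s².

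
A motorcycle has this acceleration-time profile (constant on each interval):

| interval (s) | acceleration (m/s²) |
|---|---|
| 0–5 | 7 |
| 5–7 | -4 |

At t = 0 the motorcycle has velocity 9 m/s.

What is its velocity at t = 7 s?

36 m/s

Δv equals the area under the a-t graph; then v = v₀ + Δv.
0–5 s: 7 × 5 = 35 m/s
5–7 s: -4 × 2 = -8 m/s
Δv = 27 m/s, so v(7) = 9 + (27) = 36 m/s.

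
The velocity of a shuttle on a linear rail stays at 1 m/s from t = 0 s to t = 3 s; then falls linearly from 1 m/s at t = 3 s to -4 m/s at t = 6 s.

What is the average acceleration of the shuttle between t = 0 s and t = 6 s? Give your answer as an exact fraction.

-5/6 m/s²

Average acceleration = Δv/Δt = (-4 − 1)/(6 − 0) = -5/6 m/s².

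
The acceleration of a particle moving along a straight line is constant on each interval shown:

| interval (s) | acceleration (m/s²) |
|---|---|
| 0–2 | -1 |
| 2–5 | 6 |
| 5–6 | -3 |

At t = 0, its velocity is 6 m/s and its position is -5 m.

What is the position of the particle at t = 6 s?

On each constant-a segment, Δv = aΔt and Δx = v₀Δt + ½aΔt²; chain segment to segment.
0–2 s: v starts 6 m/s; Δx = 6·2 + ½·-1·2² = 10 m; v ends 4 m/s.
2–5 s: v starts 4 m/s; Δx = 4·3 + ½·6·3² = 39 m; v ends 22 m/s.
5–6 s: v starts 22 m/s; Δx = 22·1 + ½·-3·1² = 20.5 m; v ends 19 m/s.
x(6) = -5 + Σ Δx = 64.5 m.

64.5 m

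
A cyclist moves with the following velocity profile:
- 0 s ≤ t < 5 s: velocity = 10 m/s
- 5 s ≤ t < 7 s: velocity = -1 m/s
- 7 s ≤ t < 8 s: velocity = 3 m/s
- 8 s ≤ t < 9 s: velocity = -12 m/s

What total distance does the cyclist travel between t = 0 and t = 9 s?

Total distance travelled is ∫|v| dt — sum the magnitudes of each area piece.
0–5 s: |10| × 5 = 50 m
5–7 s: |-1| × 2 = 2 m
7–8 s: |3| × 1 = 3 m
8–9 s: |-12| × 1 = 12 m
Total distance = 67 m

67 m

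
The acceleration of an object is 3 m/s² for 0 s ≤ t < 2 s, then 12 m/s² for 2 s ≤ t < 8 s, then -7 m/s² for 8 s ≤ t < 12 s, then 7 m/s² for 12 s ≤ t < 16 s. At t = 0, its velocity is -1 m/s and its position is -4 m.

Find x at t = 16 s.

750 m

On each constant-a segment, Δv = aΔt and Δx = v₀Δt + ½aΔt²; chain segment to segment.
0–2 s: v starts -1 m/s; Δx = -1·2 + ½·3·2² = 4 m; v ends 5 m/s.
2–8 s: v starts 5 m/s; Δx = 5·6 + ½·12·6² = 246 m; v ends 77 m/s.
8–12 s: v starts 77 m/s; Δx = 77·4 + ½·-7·4² = 252 m; v ends 49 m/s.
12–16 s: v starts 49 m/s; Δx = 49·4 + ½·7·4² = 252 m; v ends 77 m/s.
x(16) = -4 + Σ Δx = 750 m.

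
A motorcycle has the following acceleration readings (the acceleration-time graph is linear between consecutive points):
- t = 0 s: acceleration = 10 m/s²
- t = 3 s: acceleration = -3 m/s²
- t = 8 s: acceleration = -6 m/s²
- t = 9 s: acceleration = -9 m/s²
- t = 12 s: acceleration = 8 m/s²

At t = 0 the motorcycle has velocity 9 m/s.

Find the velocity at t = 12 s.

Δv equals the area under the a-t graph; then v = v₀ + Δv.
0–3 s: ½(10 + -3)(3) = 10.5 m/s
3–8 s: ½(-3 + -6)(5) = -22.5 m/s
8–9 s: ½(-6 + -9)(1) = -7.5 m/s
9–12 s: ½(-9 + 8)(3) = -1.5 m/s
Δv = -21 m/s, so v(12) = 9 + (-21) = -12 m/s.

-12 m/s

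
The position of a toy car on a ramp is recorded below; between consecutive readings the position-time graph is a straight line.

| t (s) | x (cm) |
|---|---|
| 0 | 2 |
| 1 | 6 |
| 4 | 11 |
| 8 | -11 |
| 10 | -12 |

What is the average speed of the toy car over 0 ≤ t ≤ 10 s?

3.2 cm/s

Average speed = (total path length)/(elapsed time); on a piecewise-linear x-t graph the path length is Σ|Δx|.
0–1 s: |Δx| = |6 − 2| = 4 cm
1–4 s: |Δx| = |11 − 6| = 5 cm
4–8 s: |Δx| = |-11 − 11| = 22 cm
8–10 s: |Δx| = |-12 − -11| = 1 cm
Total path = 32 cm; average speed = 32/10 = 3.2 cm/s.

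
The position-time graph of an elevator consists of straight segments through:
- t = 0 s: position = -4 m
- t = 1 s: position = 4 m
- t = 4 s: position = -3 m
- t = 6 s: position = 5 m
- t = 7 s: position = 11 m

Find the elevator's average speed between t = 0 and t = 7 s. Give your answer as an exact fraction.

29/7 m/s

Average speed = (total path length)/(elapsed time); on a piecewise-linear x-t graph the path length is Σ|Δx|.
0–1 s: |Δx| = |4 − -4| = 8 m
1–4 s: |Δx| = |-3 − 4| = 7 m
4–6 s: |Δx| = |5 − -3| = 8 m
6–7 s: |Δx| = |11 − 5| = 6 m
Total path = 29 m; average speed = 29/7 = 29/7 m/s.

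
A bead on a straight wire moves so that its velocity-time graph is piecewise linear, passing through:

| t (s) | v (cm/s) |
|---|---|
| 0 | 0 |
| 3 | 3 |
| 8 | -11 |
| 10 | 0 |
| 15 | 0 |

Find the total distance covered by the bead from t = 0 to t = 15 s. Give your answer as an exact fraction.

271/7 cm

Total distance travelled is ∫|v| dt — sum the magnitudes of each area piece.
0–3 s: |½(0 + 3)(3)| = 4.5 cm
3–8 s: v = 0 at t = 57/14 s; triangle areas 45/28 + 605/28 = 325/14 cm
8–10 s: |½(-11 + 0)(2)| = 11 cm
10–15 s: |0| × 5 = 0 cm
Total distance = 271/7 cm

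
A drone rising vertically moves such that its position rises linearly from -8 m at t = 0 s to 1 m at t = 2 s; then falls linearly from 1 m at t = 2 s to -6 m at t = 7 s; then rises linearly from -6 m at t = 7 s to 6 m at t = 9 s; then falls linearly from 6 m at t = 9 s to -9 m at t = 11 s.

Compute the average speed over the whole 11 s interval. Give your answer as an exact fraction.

Average speed = (total path length)/(elapsed time); on a piecewise-linear x-t graph the path length is Σ|Δx|.
0–2 s: |Δx| = |1 − -8| = 9 m
2–7 s: |Δx| = |-6 − 1| = 7 m
7–9 s: |Δx| = |6 − -6| = 12 m
9–11 s: |Δx| = |-9 − 6| = 15 m
Total path = 43 m; average speed = 43/11 = 43/11 m/s.

43/11 m/s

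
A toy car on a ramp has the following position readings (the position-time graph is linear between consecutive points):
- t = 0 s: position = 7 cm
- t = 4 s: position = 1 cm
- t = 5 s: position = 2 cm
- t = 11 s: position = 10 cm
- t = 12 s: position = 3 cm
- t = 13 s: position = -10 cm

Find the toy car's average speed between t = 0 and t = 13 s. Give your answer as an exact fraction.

Average speed = (total path length)/(elapsed time); on a piecewise-linear x-t graph the path length is Σ|Δx|.
0–4 s: |Δx| = |1 − 7| = 6 cm
4–5 s: |Δx| = |2 − 1| = 1 cm
5–11 s: |Δx| = |10 − 2| = 8 cm
11–12 s: |Δx| = |3 − 10| = 7 cm
12–13 s: |Δx| = |-10 − 3| = 13 cm
Total path = 35 cm; average speed = 35/13 = 35/13 cm/s.

35/13 cm/s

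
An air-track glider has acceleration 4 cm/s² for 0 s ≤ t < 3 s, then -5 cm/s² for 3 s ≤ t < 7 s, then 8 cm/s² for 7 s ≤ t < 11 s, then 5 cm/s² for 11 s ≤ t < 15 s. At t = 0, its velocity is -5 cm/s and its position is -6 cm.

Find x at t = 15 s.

On each constant-a segment, Δv = aΔt and Δx = v₀Δt + ½aΔt²; chain segment to segment.
0–3 s: v starts -5 cm/s; Δx = -5·3 + ½·4·3² = 3 cm; v ends 7 cm/s.
3–7 s: v starts 7 cm/s; Δx = 7·4 + ½·-5·4² = -12 cm; v ends -13 cm/s.
7–11 s: v starts -13 cm/s; Δx = -13·4 + ½·8·4² = 12 cm; v ends 19 cm/s.
11–15 s: v starts 19 cm/s; Δx = 19·4 + ½·5·4² = 116 cm; v ends 39 cm/s.
x(15) = -6 + Σ Δx = 113 cm.

113 cm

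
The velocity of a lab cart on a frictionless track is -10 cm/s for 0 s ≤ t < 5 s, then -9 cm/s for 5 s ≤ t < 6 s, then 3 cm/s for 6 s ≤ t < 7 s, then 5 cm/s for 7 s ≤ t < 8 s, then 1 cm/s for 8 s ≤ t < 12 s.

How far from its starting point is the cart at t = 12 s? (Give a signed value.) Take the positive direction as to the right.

-47 cm

Net displacement equals the area under the velocity-time graph (areas below the axis count negative).
0–5 s: -10 × 5 = -50 cm
5–6 s: -9 × 1 = -9 cm
6–7 s: 3 × 1 = 3 cm
7–8 s: 5 × 1 = 5 cm
8–12 s: 1 × 4 = 4 cm
Net displacement = -47 cm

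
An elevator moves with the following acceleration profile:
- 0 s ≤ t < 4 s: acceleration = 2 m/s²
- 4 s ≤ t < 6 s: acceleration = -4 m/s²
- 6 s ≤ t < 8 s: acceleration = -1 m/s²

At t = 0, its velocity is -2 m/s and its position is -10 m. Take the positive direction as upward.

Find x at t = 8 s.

-4 m

On each constant-a segment, Δv = aΔt and Δx = v₀Δt + ½aΔt²; chain segment to segment.
0–4 s: v starts -2 m/s; Δx = -2·4 + ½·2·4² = 8 m; v ends 6 m/s.
4–6 s: v starts 6 m/s; Δx = 6·2 + ½·-4·2² = 4 m; v ends -2 m/s.
6–8 s: v starts -2 m/s; Δx = -2·2 + ½·-1·2² = -6 m; v ends -4 m/s.
x(8) = -10 + Σ Δx = -4 m.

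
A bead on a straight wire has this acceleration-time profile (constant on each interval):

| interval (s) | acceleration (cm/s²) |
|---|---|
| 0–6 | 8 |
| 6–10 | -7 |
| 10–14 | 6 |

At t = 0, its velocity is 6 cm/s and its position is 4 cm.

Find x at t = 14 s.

496 cm

On each constant-a segment, Δv = aΔt and Δx = v₀Δt + ½aΔt²; chain segment to segment.
0–6 s: v starts 6 cm/s; Δx = 6·6 + ½·8·6² = 180 cm; v ends 54 cm/s.
6–10 s: v starts 54 cm/s; Δx = 54·4 + ½·-7·4² = 160 cm; v ends 26 cm/s.
10–14 s: v starts 26 cm/s; Δx = 26·4 + ½·6·4² = 152 cm; v ends 50 cm/s.
x(14) = 4 + Σ Δx = 496 cm.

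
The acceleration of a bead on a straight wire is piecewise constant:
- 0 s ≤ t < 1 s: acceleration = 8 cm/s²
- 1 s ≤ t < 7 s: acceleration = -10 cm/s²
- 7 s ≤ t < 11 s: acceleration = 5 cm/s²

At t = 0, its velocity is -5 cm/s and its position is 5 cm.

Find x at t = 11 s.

-346 cm

On each constant-a segment, Δv = aΔt and Δx = v₀Δt + ½aΔt²; chain segment to segment.
0–1 s: v starts -5 cm/s; Δx = -5·1 + ½·8·1² = -1 cm; v ends 3 cm/s.
1–7 s: v starts 3 cm/s; Δx = 3·6 + ½·-10·6² = -162 cm; v ends -57 cm/s.
7–11 s: v starts -57 cm/s; Δx = -57·4 + ½·5·4² = -188 cm; v ends -37 cm/s.
x(11) = 5 + Σ Δx = -346 cm.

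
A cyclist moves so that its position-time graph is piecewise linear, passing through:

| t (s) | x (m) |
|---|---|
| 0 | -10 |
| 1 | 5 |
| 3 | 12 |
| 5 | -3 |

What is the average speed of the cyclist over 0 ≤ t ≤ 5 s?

7.4 m/s

Average speed = (total path length)/(elapsed time); on a piecewise-linear x-t graph the path length is Σ|Δx|.
0–1 s: |Δx| = |5 − -10| = 15 m
1–3 s: |Δx| = |12 − 5| = 7 m
3–5 s: |Δx| = |-3 − 12| = 15 m
Total path = 37 m; average speed = 37/5 = 7.4 m/s.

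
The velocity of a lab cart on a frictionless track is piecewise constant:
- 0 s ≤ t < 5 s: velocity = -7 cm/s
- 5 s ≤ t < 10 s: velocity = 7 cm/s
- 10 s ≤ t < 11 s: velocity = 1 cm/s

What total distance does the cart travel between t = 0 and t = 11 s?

Distance (not displacement) is the total path length: add the absolute areas under v-t.
0–5 s: |-7| × 5 = 35 cm
5–10 s: |7| × 5 = 35 cm
10–11 s: |1| × 1 = 1 cm
Total distance = 71 cm

71 cm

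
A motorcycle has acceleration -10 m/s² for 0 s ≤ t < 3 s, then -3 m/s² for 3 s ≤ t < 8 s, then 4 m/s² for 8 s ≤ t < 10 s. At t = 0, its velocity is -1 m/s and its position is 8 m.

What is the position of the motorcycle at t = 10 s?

On each constant-a segment, Δv = aΔt and Δx = v₀Δt + ½aΔt²; chain segment to segment.
0–3 s: v starts -1 m/s; Δx = -1·3 + ½·-10·3² = -48 m; v ends -31 m/s.
3–8 s: v starts -31 m/s; Δx = -31·5 + ½·-3·5² = -192.5 m; v ends -46 m/s.
8–10 s: v starts -46 m/s; Δx = -46·2 + ½·4·2² = -84 m; v ends -38 m/s.
x(10) = 8 + Σ Δx = -316.5 m.

-316.5 m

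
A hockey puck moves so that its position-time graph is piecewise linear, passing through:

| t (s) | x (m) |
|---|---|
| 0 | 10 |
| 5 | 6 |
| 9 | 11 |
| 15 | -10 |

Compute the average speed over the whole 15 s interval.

2 m/s

Average speed = (total path length)/(elapsed time); on a piecewise-linear x-t graph the path length is Σ|Δx|.
0–5 s: |Δx| = |6 − 10| = 4 m
5–9 s: |Δx| = |11 − 6| = 5 m
9–15 s: |Δx| = |-10 − 11| = 21 m
Total path = 30 m; average speed = 30/15 = 2 m/s.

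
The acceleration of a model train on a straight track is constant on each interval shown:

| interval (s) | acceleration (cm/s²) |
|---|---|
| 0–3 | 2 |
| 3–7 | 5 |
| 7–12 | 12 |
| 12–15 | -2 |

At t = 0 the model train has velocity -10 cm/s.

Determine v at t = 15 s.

70 cm/s

Δv equals the area under the a-t graph; then v = v₀ + Δv.
0–3 s: 2 × 3 = 6 cm/s
3–7 s: 5 × 4 = 20 cm/s
7–12 s: 12 × 5 = 60 cm/s
12–15 s: -2 × 3 = -6 cm/s
Δv = 80 cm/s, so v(15) = -10 + (80) = 70 cm/s.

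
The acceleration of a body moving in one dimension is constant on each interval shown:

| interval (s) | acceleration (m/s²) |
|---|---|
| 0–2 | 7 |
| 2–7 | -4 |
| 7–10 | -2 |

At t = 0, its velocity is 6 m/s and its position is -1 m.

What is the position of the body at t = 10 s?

On each constant-a segment, Δv = aΔt and Δx = v₀Δt + ½aΔt²; chain segment to segment.
0–2 s: v starts 6 m/s; Δx = 6·2 + ½·7·2² = 26 m; v ends 20 m/s.
2–7 s: v starts 20 m/s; Δx = 20·5 + ½·-4·5² = 50 m; v ends 0 m/s.
7–10 s: v starts 0 m/s; Δx = 0·3 + ½·-2·3² = -9 m; v ends -6 m/s.
x(10) = -1 + Σ Δx = 66 m.

66 m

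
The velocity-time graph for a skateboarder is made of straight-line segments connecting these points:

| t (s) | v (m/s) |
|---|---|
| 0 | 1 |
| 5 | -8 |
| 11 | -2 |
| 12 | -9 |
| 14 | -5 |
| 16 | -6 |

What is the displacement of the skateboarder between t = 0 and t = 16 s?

Net displacement equals the area under the velocity-time graph (areas below the axis count negative).
0–5 s: ½(1 + -8)(5) = -17.5 m
5–11 s: ½(-8 + -2)(6) = -30 m
11–12 s: ½(-2 + -9)(1) = -5.5 m
12–14 s: ½(-9 + -5)(2) = -14 m
14–16 s: ½(-5 + -6)(2) = -11 m
Net displacement = -78 m

-78 m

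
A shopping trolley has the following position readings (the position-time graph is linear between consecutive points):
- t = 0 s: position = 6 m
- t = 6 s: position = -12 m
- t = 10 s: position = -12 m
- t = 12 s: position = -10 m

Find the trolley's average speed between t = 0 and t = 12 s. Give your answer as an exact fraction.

5/3 m/s

Average speed = (total path length)/(elapsed time); on a piecewise-linear x-t graph the path length is Σ|Δx|.
0–6 s: |Δx| = |-12 − 6| = 18 m
6–10 s: |Δx| = |-12 − -12| = 0 m
10–12 s: |Δx| = |-10 − -12| = 2 m
Total path = 20 m; average speed = 20/12 = 5/3 m/s.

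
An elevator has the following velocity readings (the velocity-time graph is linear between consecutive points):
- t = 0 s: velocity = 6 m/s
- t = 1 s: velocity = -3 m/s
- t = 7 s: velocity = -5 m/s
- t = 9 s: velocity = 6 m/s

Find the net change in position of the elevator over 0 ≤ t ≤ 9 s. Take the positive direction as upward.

-21.5 m

Displacement is the signed area under the v-t curve.
0–1 s: ½(6 + -3)(1) = 1.5 m
1–7 s: ½(-3 + -5)(6) = -24 m
7–9 s: ½(-5 + 6)(2) = 1 m
Net displacement = -21.5 m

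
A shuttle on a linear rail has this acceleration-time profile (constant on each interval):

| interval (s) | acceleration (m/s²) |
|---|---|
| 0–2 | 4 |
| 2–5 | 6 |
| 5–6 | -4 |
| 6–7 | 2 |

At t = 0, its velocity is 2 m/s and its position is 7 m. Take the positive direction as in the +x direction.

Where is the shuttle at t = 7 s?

On each constant-a segment, Δv = aΔt and Δx = v₀Δt + ½aΔt²; chain segment to segment.
0–2 s: v starts 2 m/s; Δx = 2·2 + ½·4·2² = 12 m; v ends 10 m/s.
2–5 s: v starts 10 m/s; Δx = 10·3 + ½·6·3² = 57 m; v ends 28 m/s.
5–6 s: v starts 28 m/s; Δx = 28·1 + ½·-4·1² = 26 m; v ends 24 m/s.
6–7 s: v starts 24 m/s; Δx = 24·1 + ½·2·1² = 25 m; v ends 26 m/s.
x(7) = 7 + Σ Δx = 127 m.

127 m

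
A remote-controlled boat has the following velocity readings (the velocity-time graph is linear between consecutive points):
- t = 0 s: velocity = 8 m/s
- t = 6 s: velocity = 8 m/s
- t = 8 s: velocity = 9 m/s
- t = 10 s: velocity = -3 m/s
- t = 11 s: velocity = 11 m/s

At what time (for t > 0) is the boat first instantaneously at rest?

v changes sign on 8–10 s (from 9 to -3); the graph is linear there, so v = 0 at t = 8 + (-9)·(10 − 8)/(-3 − 9) = 9.5 s.

t = 9.5 s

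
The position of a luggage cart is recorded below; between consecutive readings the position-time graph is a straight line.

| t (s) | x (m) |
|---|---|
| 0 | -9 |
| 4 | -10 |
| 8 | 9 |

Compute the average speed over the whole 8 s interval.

2.5 m/s

Average speed = (total path length)/(elapsed time); on a piecewise-linear x-t graph the path length is Σ|Δx|.
0–4 s: |Δx| = |-10 − -9| = 1 m
4–8 s: |Δx| = |9 − -10| = 19 m
Total path = 20 m; average speed = 20/8 = 2.5 m/s.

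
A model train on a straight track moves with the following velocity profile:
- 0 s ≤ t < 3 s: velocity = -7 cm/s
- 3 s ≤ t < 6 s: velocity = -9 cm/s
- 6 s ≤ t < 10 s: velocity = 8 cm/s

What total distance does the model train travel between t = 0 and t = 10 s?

Distance (not displacement) is the total path length: add the absolute areas under v-t.
0–3 s: |-7| × 3 = 21 cm
3–6 s: |-9| × 3 = 27 cm
6–10 s: |8| × 4 = 32 cm
Total distance = 80 cm

80 cm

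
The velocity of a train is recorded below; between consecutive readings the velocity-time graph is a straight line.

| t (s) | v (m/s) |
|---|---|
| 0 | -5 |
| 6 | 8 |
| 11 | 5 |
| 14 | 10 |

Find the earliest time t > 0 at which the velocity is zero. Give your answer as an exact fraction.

t = 30/13 s

v changes sign on 0–6 s (from -5 to 8); the graph is linear there, so v = 0 at t = 0 + (5)·(6 − 0)/(8 − -5) = 30/13 s.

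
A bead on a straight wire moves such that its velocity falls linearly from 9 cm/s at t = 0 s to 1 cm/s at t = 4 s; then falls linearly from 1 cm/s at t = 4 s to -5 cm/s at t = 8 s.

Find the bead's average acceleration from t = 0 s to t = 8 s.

-1.75 cm/s²

Average acceleration = Δv/Δt = (-5 − 9)/(8 − 0) = -1.75 cm/s².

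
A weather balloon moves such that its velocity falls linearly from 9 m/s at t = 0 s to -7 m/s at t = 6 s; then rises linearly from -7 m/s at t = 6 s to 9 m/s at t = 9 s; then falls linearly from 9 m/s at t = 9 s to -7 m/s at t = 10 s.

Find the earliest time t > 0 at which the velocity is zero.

t = 3.375 s

v changes sign on 0–6 s (from 9 to -7); the graph is linear there, so v = 0 at t = 0 + (-9)·(6 − 0)/(-7 − 9) = 3.375 s.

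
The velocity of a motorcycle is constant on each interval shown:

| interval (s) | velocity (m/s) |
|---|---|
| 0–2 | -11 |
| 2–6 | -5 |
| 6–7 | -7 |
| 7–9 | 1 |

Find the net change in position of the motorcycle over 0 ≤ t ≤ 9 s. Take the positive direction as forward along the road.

Displacement is the signed area under the v-t curve.
0–2 s: -11 × 2 = -22 m
2–6 s: -5 × 4 = -20 m
6–7 s: -7 × 1 = -7 m
7–9 s: 1 × 2 = 2 m
Net displacement = -47 m

-47 m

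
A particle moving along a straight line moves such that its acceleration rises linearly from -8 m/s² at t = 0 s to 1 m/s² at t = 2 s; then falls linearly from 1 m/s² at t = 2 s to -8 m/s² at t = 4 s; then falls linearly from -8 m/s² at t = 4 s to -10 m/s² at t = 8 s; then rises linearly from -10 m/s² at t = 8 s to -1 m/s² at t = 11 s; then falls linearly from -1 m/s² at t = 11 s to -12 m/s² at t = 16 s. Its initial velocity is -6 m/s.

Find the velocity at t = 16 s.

-105 m/s

Δv equals the area under the a-t graph; then v = v₀ + Δv.
0–2 s: ½(-8 + 1)(2) = -7 m/s
2–4 s: ½(1 + -8)(2) = -7 m/s
4–8 s: ½(-8 + -10)(4) = -36 m/s
8–11 s: ½(-10 + -1)(3) = -16.5 m/s
11–16 s: ½(-1 + -12)(5) = -32.5 m/s
Δv = -99 m/s, so v(16) = -6 + (-99) = -105 m/s.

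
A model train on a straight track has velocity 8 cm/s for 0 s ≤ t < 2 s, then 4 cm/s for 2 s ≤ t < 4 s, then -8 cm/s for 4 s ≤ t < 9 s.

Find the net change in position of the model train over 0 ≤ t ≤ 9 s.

Displacement is the signed area under the v-t curve.
0–2 s: 8 × 2 = 16 cm
2–4 s: 4 × 2 = 8 cm
4–9 s: -8 × 5 = -40 cm
Net displacement = -16 cm

-16 cm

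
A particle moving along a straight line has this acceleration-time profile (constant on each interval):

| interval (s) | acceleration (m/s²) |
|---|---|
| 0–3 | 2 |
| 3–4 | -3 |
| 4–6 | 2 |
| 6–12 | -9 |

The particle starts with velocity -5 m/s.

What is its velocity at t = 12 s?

Δv equals the area under the a-t graph; then v = v₀ + Δv.
0–3 s: 2 × 3 = 6 m/s
3–4 s: -3 × 1 = -3 m/s
4–6 s: 2 × 2 = 4 m/s
6–12 s: -9 × 6 = -54 m/s
Δv = -47 m/s, so v(12) = -5 + (-47) = -52 m/s.

-52 m/s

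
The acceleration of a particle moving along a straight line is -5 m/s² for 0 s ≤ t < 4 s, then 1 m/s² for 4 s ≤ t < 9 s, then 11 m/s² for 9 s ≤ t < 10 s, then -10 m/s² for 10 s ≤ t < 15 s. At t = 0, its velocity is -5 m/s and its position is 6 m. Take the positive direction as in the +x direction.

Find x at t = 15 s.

-351 m

On each constant-a segment, Δv = aΔt and Δx = v₀Δt + ½aΔt²; chain segment to segment.
0–4 s: v starts -5 m/s; Δx = -5·4 + ½·-5·4² = -60 m; v ends -25 m/s.
4–9 s: v starts -25 m/s; Δx = -25·5 + ½·1·5² = -112.5 m; v ends -20 m/s.
9–10 s: v starts -20 m/s; Δx = -20·1 + ½·11·1² = -14.5 m; v ends -9 m/s.
10–15 s: v starts -9 m/s; Δx = -9·5 + ½·-10·5² = -170 m; v ends -59 m/s.
x(15) = 6 + Σ Δx = -351 m.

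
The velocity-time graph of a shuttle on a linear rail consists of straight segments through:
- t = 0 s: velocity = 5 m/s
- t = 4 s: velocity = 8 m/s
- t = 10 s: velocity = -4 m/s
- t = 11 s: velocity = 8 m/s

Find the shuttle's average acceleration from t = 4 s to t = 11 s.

0 m/s²

Average acceleration = Δv/Δt = (8 − 8)/(11 − 4) = 0 m/s².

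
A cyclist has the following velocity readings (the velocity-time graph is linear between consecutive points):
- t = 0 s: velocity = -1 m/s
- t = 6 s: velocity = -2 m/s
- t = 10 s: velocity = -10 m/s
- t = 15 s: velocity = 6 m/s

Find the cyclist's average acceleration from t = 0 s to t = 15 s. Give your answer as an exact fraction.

7/15 m/s²

Average acceleration = Δv/Δt = (6 − -1)/(15 − 0) = 7/15 m/s².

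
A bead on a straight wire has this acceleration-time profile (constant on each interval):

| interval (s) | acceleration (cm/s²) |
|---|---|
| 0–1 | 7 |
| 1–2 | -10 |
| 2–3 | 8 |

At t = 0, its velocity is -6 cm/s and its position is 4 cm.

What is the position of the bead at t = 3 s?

On each constant-a segment, Δv = aΔt and Δx = v₀Δt + ½aΔt²; chain segment to segment.
0–1 s: v starts -6 cm/s; Δx = -6·1 + ½·7·1² = -2.5 cm; v ends 1 cm/s.
1–2 s: v starts 1 cm/s; Δx = 1·1 + ½·-10·1² = -4 cm; v ends -9 cm/s.
2–3 s: v starts -9 cm/s; Δx = -9·1 + ½·8·1² = -5 cm; v ends -1 cm/s.
x(3) = 4 + Σ Δx = -7.5 cm.

-7.5 cm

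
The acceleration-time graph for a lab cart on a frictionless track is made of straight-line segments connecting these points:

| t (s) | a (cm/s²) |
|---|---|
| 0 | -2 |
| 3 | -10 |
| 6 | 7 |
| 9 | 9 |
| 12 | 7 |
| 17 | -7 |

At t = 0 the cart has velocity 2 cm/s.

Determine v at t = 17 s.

Δv equals the area under the a-t graph; then v = v₀ + Δv.
0–3 s: ½(-2 + -10)(3) = -18 cm/s
3–6 s: ½(-10 + 7)(3) = -4.5 cm/s
6–9 s: ½(7 + 9)(3) = 24 cm/s
9–12 s: ½(9 + 7)(3) = 24 cm/s
12–17 s: ½(7 + -7)(5) = 0 cm/s
Δv = 25.5 cm/s, so v(17) = 2 + (25.5) = 27.5 cm/s.

27.5 cm/s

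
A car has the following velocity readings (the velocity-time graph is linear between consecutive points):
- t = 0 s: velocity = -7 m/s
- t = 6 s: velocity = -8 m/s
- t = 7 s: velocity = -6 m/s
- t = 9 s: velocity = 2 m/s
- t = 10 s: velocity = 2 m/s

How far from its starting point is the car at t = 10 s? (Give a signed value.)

-54 m

Displacement is the signed area under the v-t curve.
0–6 s: ½(-7 + -8)(6) = -45 m
6–7 s: ½(-8 + -6)(1) = -7 m
7–9 s: ½(-6 + 2)(2) = -4 m
9–10 s: 2 × 1 = 2 m
Net displacement = -54 m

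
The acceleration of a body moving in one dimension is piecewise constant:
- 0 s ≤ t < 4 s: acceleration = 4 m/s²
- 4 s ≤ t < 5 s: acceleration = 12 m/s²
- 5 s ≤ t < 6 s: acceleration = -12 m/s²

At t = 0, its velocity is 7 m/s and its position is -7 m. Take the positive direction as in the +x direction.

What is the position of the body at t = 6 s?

On each constant-a segment, Δv = aΔt and Δx = v₀Δt + ½aΔt²; chain segment to segment.
0–4 s: v starts 7 m/s; Δx = 7·4 + ½·4·4² = 60 m; v ends 23 m/s.
4–5 s: v starts 23 m/s; Δx = 23·1 + ½·12·1² = 29 m; v ends 35 m/s.
5–6 s: v starts 35 m/s; Δx = 35·1 + ½·-12·1² = 29 m; v ends 23 m/s.
x(6) = -7 + Σ Δx = 111 m.

111 m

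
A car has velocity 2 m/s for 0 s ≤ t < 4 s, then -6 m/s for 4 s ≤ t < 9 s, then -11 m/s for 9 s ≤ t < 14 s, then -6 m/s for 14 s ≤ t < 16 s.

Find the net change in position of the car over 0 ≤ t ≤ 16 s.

-89 m

Displacement is the signed area under the v-t curve.
0–4 s: 2 × 4 = 8 m
4–9 s: -6 × 5 = -30 m
9–14 s: -11 × 5 = -55 m
14–16 s: -6 × 2 = -12 m
Net displacement = -89 m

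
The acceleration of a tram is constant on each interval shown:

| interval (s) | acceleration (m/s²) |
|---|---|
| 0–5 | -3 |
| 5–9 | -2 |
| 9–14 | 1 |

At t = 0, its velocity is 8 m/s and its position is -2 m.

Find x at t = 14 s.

On each constant-a segment, Δv = aΔt and Δx = v₀Δt + ½aΔt²; chain segment to segment.
0–5 s: v starts 8 m/s; Δx = 8·5 + ½·-3·5² = 2.5 m; v ends -7 m/s.
5–9 s: v starts -7 m/s; Δx = -7·4 + ½·-2·4² = -44 m; v ends -15 m/s.
9–14 s: v starts -15 m/s; Δx = -15·5 + ½·1·5² = -62.5 m; v ends -10 m/s.
x(14) = -2 + Σ Δx = -106 m.

-106 m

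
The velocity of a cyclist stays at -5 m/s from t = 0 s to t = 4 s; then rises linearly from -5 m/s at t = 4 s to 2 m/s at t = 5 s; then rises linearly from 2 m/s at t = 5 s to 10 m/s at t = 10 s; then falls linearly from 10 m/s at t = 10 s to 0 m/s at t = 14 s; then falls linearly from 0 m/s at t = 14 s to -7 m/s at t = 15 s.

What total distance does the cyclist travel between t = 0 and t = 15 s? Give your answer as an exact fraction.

529/7 m

Total distance travelled is ∫|v| dt — sum the magnitudes of each area piece.
0–4 s: |-5| × 4 = 20 m
4–5 s: v = 0 at t = 33/7 s; triangle areas 25/14 + 2/7 = 29/14 m
5–10 s: |½(2 + 10)(5)| = 30 m
10–14 s: |½(10 + 0)(4)| = 20 m
14–15 s: |½(0 + -7)(1)| = 3.5 m
Total distance = 529/7 m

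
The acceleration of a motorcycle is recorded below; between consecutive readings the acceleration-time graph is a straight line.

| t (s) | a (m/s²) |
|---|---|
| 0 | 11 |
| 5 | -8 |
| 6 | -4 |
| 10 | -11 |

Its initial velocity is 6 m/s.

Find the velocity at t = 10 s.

-22.5 m/s

Δv equals the area under the a-t graph; then v = v₀ + Δv.
0–5 s: ½(11 + -8)(5) = 7.5 m/s
5–6 s: ½(-8 + -4)(1) = -6 m/s
6–10 s: ½(-4 + -11)(4) = -30 m/s
Δv = -28.5 m/s, so v(10) = 6 + (-28.5) = -22.5 m/s.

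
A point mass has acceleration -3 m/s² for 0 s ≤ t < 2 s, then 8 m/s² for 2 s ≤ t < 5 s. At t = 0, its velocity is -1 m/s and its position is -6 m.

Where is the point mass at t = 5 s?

On each constant-a segment, Δv = aΔt and Δx = v₀Δt + ½aΔt²; chain segment to segment.
0–2 s: v starts -1 m/s; Δx = -1·2 + ½·-3·2² = -8 m; v ends -7 m/s.
2–5 s: v starts -7 m/s; Δx = -7·3 + ½·8·3² = 15 m; v ends 17 m/s.
x(5) = -6 + Σ Δx = 1 m.

1 m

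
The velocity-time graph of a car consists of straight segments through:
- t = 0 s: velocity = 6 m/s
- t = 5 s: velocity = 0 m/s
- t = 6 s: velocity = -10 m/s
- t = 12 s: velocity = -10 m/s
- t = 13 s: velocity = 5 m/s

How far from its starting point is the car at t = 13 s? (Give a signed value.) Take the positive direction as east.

Net displacement equals the area under the velocity-time graph (areas below the axis count negative).
0–5 s: ½(6 + 0)(5) = 15 m
5–6 s: ½(0 + -10)(1) = -5 m
6–12 s: -10 × 6 = -60 m
12–13 s: ½(-10 + 5)(1) = -2.5 m
Net displacement = -52.5 m

-52.5 m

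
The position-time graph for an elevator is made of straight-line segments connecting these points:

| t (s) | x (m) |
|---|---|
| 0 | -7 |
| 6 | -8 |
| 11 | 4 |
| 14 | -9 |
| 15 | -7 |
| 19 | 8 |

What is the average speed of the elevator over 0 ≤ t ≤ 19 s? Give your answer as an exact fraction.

Average speed = (total path length)/(elapsed time); on a piecewise-linear x-t graph the path length is Σ|Δx|.
0–6 s: |Δx| = |-8 − -7| = 1 m
6–11 s: |Δx| = |4 − -8| = 12 m
11–14 s: |Δx| = |-9 − 4| = 13 m
14–15 s: |Δx| = |-7 − -9| = 2 m
15–19 s: |Δx| = |8 − -7| = 15 m
Total path = 43 m; average speed = 43/19 = 43/19 m/s.

43/19 m/s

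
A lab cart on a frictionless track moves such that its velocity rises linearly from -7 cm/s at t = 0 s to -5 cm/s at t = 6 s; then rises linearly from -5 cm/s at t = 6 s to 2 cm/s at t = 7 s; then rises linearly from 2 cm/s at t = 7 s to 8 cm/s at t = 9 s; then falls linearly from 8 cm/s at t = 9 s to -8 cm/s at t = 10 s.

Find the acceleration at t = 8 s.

Acceleration is the slope of the v-t graph on 7–9 s: (8 − 2)/(9 − 7) = 3 cm/s².

3 cm/s²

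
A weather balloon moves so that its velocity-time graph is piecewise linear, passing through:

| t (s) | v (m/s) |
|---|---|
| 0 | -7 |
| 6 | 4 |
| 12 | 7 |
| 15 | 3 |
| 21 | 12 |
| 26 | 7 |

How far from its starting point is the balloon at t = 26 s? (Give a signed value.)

131.5 m

Net displacement equals the area under the velocity-time graph (areas below the axis count negative).
0–6 s: ½(-7 + 4)(6) = -9 m
6–12 s: ½(4 + 7)(6) = 33 m
12–15 s: ½(7 + 3)(3) = 15 m
15–21 s: ½(3 + 12)(6) = 45 m
21–26 s: ½(12 + 7)(5) = 47.5 m
Net displacement = 131.5 m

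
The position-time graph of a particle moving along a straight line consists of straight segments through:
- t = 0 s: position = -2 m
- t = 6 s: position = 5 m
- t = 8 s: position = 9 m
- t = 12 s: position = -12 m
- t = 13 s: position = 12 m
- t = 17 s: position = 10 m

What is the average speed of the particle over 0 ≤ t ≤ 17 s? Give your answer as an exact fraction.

Average speed = (total path length)/(elapsed time); on a piecewise-linear x-t graph the path length is Σ|Δx|.
0–6 s: |Δx| = |5 − -2| = 7 m
6–8 s: |Δx| = |9 − 5| = 4 m
8–12 s: |Δx| = |-12 − 9| = 21 m
12–13 s: |Δx| = |12 − -12| = 24 m
13–17 s: |Δx| = |10 − 12| = 2 m
Total path = 58 m; average speed = 58/17 = 58/17 m/s.

58/17 m/s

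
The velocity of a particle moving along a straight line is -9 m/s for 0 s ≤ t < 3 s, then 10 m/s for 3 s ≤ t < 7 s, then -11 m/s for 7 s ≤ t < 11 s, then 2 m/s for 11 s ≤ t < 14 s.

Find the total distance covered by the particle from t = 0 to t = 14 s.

Distance (not displacement) is the total path length: add the absolute areas under v-t.
0–3 s: |-9| × 3 = 27 m
3–7 s: |10| × 4 = 40 m
7–11 s: |-11| × 4 = 44 m
11–14 s: |2| × 3 = 6 m
Total distance = 117 m

117 m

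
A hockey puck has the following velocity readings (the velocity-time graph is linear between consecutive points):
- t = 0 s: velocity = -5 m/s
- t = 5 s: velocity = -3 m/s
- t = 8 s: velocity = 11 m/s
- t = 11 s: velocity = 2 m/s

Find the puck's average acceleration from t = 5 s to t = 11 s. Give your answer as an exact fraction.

Average acceleration = Δv/Δt = (2 − -3)/(11 − 5) = 5/6 m/s².

5/6 m/s²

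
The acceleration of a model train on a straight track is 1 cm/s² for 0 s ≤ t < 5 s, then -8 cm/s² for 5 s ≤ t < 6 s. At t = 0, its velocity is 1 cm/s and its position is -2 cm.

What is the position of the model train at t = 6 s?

17.5 cm

On each constant-a segment, Δv = aΔt and Δx = v₀Δt + ½aΔt²; chain segment to segment.
0–5 s: v starts 1 cm/s; Δx = 1·5 + ½·1·5² = 17.5 cm; v ends 6 cm/s.
5–6 s: v starts 6 cm/s; Δx = 6·1 + ½·-8·1² = 2 cm; v ends -2 cm/s.
x(6) = -2 + Σ Δx = 17.5 cm.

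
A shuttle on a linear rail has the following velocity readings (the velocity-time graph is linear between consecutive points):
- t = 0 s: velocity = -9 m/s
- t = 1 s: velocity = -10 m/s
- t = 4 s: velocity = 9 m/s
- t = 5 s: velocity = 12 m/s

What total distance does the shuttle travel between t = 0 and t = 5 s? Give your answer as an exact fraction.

Total distance travelled is ∫|v| dt — sum the magnitudes of each area piece.
0–1 s: |½(-9 + -10)(1)| = 9.5 m
1–4 s: v = 0 at t = 49/19 s; triangle areas 150/19 + 243/38 = 543/38 m
4–5 s: |½(9 + 12)(1)| = 10.5 m
Total distance = 1303/38 m

1303/38 m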